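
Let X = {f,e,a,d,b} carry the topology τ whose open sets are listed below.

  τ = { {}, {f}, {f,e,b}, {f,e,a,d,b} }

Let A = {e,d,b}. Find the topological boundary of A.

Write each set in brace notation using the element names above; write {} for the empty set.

{e,a,d,b}

interior: largest open inside A is {} (from {})
cl via duality: int({f,a}) = {f}, so X∖{f} = {e,a,d,b}
cl∖int = {e,a,d,b}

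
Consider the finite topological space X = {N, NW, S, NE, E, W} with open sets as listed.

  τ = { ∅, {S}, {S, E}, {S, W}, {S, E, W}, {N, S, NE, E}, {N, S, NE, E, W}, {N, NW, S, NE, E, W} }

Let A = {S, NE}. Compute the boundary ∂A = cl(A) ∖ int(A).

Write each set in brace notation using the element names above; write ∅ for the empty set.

opens ⊆ A: ∅, {S}; union → int = {S}
complement {N, NW, E, W}; its interior ∅; cl(A) = X∖∅ = {N, NW, S, NE, E, W}
boundary = {N, NW, S, NE, E, W} ∖ {S} = {N, NW, NE, E, W}

{N, NW, NE, E, W}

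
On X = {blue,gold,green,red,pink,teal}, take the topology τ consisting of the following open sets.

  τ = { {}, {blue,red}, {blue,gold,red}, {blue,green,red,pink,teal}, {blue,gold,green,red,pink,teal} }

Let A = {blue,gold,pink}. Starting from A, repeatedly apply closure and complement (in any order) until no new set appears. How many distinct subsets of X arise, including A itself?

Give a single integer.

4

X∖A={green,red,teal}, int(X∖A)={}, hence cl(A)={blue,gold,green,red,pink,teal}
Orbit (k=closure, c=complement):
  1. A     = {blue,gold,pink}
  2. kA    = {blue,gold,green,red,pink,teal}
  3. cA    = {green,red,teal}
  4. ckA   = {}
(closed under both — stop)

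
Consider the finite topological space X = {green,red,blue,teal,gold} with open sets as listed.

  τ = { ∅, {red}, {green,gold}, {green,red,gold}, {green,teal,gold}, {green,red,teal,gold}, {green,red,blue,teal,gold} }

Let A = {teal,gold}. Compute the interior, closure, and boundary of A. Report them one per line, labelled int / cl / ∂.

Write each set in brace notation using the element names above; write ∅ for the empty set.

int(A) = ∅
cl(A)  = {green,blue,teal,gold}
∂A     = {green,blue,teal,gold}

interior: largest open inside A is ∅ (from ∅)
cl via duality: int({green,red,blue}) = {red}, so X∖{red} = {green,blue,teal,gold}
cl∖int = {green,blue,teal,gold}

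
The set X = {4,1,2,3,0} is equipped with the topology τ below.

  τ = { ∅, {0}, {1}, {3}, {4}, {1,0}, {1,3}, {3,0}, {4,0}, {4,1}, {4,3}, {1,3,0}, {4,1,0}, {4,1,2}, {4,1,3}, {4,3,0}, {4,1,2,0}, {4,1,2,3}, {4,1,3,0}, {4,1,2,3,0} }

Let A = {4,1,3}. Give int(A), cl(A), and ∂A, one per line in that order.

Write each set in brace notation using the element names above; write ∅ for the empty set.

U open, U⊆A: ∅, {1}, {4}, {3}, {4,3}, {1,3}, {4,1}, {4,1,3}. int(A) = ⋃ = {4,1,3}
X∖A={2,0}, int(X∖A)={0}, hence cl(A)={4,1,2,3}
∂A: remove int from cl → {2}

int(A) = {4,1,3}
cl(A)  = {4,1,2,3}
∂A     = {2}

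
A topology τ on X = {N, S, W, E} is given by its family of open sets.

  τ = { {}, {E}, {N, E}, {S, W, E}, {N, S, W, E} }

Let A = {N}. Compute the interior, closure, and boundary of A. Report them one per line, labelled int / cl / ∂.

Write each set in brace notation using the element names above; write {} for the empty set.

int(A) = {}
cl(A)  = {N}
∂A     = {N}

interior: largest open inside A is {} (from {})
cl via duality: int({S, W, E}) = {S, W, E}, so X∖{S, W, E} = {N}
cl∖int = {N}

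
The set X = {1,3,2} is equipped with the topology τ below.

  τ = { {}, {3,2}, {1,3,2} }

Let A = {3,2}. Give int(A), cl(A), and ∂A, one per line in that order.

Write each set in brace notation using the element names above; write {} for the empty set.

U open, U⊆A: {}, {3,2}. int(A) = ⋃ = {3,2}
X∖A={1}, int(X∖A)={}, hence cl(A)={1,3,2}
∂A: remove int from cl → {1}

int(A) = {3,2}
cl(A)  = {1,3,2}
∂A     = {1}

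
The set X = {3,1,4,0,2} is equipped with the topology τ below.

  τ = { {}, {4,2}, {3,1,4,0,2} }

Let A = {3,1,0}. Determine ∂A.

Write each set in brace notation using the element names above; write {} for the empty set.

opens ⊆ A: {}; union → int = {}
complement {4,2}; its interior {4,2}; cl(A) = X∖{4,2} = {3,1,0}
boundary = {3,1,0} ∖ {} = {3,1,0}

{3,1,0}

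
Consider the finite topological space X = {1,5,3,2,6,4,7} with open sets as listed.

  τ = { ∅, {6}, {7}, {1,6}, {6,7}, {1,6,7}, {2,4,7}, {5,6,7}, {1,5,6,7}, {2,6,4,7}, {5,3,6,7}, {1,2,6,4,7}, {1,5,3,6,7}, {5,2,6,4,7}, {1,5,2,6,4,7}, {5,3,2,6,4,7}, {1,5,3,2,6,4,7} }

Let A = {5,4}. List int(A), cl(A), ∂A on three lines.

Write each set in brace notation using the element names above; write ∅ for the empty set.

opens ⊆ A: ∅; union → int = ∅
complement {1,3,2,6,7}; its interior {1,6,7}; cl(A) = X∖{1,6,7} = {5,3,2,4}
boundary = {5,3,2,4} ∖ ∅ = {5,3,2,4}

int(A) = ∅
cl(A)  = {5,3,2,4}
∂A     = {5,3,2,4}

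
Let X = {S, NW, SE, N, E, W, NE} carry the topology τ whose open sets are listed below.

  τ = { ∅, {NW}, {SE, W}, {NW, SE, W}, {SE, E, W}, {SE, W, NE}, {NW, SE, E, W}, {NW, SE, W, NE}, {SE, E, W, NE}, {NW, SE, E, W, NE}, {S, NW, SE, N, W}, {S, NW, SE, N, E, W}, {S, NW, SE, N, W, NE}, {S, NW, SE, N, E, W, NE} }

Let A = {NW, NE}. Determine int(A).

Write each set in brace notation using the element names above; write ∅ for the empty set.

open subsets of A: ∅, {NW}; so int(A) = {NW}

{NW}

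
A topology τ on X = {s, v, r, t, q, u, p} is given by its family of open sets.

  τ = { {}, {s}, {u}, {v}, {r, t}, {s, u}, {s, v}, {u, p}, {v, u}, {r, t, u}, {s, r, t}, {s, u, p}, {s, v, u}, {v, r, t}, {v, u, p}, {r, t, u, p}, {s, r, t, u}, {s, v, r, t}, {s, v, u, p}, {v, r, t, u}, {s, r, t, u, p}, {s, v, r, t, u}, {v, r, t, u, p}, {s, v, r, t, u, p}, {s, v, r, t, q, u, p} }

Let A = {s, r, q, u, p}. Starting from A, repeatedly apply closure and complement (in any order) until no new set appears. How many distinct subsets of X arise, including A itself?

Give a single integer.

cl via duality: int({v, t}) = {v}, so X∖{v} = {s, r, t, q, u, p}
Write k for closure, c for complement:
  1. A     = {s, r, q, u, p}
  2. kA    = {s, r, t, q, u, p}
  3. cA    = {v, t}
  4. ckA   = {v}
  5. kcA   = {v, r, t, q}
  6. kckA  = {v, q}
  7. ckcA  = {s, u, p}
  8. ckckA = {s, r, t, u, p}
  9. kckcA = {s, q, u, p}
  10. ckckcA = {v, r, t}
applying k or c yields no new set

10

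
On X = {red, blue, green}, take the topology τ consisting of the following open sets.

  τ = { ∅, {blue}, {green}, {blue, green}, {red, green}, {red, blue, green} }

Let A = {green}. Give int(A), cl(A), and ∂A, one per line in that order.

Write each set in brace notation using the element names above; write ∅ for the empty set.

int(A) = {green}
cl(A)  = {red, green}
∂A     = {red}

opens ⊆ A: ∅, {green}; union → int = {green}
complement {red, blue}; its interior {blue}; cl(A) = X∖{blue} = {red, green}
boundary = {red, green} ∖ {green} = {red}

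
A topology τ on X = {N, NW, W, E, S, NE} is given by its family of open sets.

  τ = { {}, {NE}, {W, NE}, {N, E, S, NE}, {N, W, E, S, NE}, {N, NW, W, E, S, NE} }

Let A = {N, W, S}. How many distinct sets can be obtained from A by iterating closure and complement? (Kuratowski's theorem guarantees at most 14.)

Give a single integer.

6

complement {NW, E, NE}; its interior {NE}; cl(A) = X∖{NE} = {N, NW, W, E, S}
With k = closure, c = complement:
  1. A     = {N, W, S}
  2. kA    = {N, NW, W, E, S}
  3. cA    = {NW, E, NE}
  4. ckA   = {NE}
  5. kcA   = {N, NW, W, E, S, NE}
  6. ckcA  = {}
k, c of each give nothing new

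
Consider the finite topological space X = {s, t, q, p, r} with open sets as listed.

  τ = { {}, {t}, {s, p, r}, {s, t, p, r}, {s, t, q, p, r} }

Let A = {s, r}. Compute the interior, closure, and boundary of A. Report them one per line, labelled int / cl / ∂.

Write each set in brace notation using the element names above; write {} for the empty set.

open subsets of A: {}; so int(A) = {}
closure: X∖int(X∖A) = X∖{t} = {s, q, p, r}
∂A = {s, q, p, r} minus {} = {s, q, p, r}

int(A) = {}
cl(A)  = {s, q, p, r}
∂A     = {s, q, p, r}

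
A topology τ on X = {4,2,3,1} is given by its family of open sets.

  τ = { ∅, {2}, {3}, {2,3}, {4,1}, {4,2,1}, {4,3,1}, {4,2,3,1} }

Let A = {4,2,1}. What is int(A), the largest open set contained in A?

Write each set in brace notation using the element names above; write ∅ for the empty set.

opens ⊆ A: ∅, {2}, {4,1}, {4,2,1}; union → int = {4,2,1}

{4,2,1}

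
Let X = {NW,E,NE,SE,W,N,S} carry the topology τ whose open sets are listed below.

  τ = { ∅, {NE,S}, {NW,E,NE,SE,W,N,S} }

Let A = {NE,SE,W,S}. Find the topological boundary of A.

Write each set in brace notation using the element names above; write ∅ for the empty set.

interior: largest open inside A is {NE,S} (from ∅, {NE,S})
cl via duality: int({NW,E,N}) = ∅, so X∖∅ = {NW,E,NE,SE,W,N,S}
cl∖int = {NW,E,SE,W,N}

{NW,E,SE,W,N}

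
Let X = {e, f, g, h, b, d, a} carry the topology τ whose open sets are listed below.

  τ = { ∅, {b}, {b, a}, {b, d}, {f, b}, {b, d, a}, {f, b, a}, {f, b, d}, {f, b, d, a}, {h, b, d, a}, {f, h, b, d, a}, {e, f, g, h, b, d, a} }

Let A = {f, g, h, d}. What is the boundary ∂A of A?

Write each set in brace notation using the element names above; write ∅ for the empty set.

{e, f, g, h, d}

U open, U⊆A: ∅. int(A) = ⋃ = ∅
X∖A={e, b, a}, int(X∖A)={b, a}, hence cl(A)={e, f, g, h, d}
∂A: remove int from cl → {e, f, g, h, d}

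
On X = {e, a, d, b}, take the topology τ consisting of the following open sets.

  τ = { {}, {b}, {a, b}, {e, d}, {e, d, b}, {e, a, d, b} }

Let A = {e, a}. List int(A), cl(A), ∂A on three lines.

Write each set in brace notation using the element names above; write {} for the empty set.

open subsets of A: {}; so int(A) = {}
closure: X∖int(X∖A) = X∖{b} = {e, a, d}
∂A = {e, a, d} minus {} = {e, a, d}

int(A) = {}
cl(A)  = {e, a, d}
∂A     = {e, a, d}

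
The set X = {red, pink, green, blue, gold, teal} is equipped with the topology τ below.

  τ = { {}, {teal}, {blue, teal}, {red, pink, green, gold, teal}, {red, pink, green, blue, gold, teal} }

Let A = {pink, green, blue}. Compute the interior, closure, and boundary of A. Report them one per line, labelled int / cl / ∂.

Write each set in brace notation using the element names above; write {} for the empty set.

int(A) = {}
cl(A)  = {red, pink, green, blue, gold}
∂A     = {red, pink, green, blue, gold}

interior: largest open inside A is {} (from {})
cl via duality: int({red, gold, teal}) = {teal}, so X∖{teal} = {red, pink, green, blue, gold}
cl∖int = {red, pink, green, blue, gold}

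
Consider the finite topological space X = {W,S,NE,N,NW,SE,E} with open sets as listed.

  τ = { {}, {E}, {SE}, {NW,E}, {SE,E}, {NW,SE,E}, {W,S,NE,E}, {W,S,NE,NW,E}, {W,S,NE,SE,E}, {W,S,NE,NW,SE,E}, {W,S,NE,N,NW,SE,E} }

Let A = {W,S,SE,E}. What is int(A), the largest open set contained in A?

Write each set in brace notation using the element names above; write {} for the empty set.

open subsets of A: {}, {E}, {SE}, {SE,E}; so int(A) = {SE,E}

{SE,E}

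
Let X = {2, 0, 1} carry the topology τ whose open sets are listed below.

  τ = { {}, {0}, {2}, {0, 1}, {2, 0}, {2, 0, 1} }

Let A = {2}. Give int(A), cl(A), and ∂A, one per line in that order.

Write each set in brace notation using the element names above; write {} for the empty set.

int(A) = {2}
cl(A)  = {2}
∂A     = {}

open subsets of A: {}, {2}; so int(A) = {2}
closure: X∖int(X∖A) = X∖{0, 1} = {2}
∂A = {2} minus {2} = {}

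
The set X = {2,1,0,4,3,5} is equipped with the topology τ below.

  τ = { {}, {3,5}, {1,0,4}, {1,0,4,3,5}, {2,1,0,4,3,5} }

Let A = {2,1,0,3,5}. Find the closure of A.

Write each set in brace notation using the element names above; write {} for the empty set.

{2,1,0,4,3,5}

X∖A={4}, int(X∖A)={}, hence cl(A)={2,1,0,4,3,5}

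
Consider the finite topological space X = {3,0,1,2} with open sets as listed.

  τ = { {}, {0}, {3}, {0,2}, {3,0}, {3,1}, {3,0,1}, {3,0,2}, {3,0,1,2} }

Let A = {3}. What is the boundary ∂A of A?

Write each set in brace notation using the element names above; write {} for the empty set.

{1}

U open, U⊆A: {}, {3}. int(A) = ⋃ = {3}
X∖A={0,1,2}, int(X∖A)={0,2}, hence cl(A)={3,1}
∂A: remove int from cl → {1}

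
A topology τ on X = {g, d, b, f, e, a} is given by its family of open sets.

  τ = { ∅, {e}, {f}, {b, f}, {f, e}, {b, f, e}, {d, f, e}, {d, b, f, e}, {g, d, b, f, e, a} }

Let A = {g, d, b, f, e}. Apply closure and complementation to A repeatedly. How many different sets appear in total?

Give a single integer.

cl via duality: int({a}) = ∅, so X∖∅ = {g, d, b, f, e, a}
Write k for closure, c for complement:
  1. A     = {g, d, b, f, e}
  2. kA    = {g, d, b, f, e, a}
  3. cA    = {a}
  4. ckA   = ∅
  5. kcA   = {g, a}
  6. ckcA  = {d, b, f, e}
applying k or c yields no new set

6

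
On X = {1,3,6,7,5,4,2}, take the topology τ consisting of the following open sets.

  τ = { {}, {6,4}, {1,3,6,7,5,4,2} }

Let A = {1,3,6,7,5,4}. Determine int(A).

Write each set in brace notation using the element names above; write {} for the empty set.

interior: largest open inside A is {6,4} (from {}, {6,4})

{6,4}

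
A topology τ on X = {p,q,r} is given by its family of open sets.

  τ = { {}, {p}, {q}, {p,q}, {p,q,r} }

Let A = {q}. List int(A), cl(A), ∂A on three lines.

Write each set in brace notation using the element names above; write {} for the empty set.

int(A) = {q}
cl(A)  = {q,r}
∂A     = {r}

open subsets of A: {}, {q}; so int(A) = {q}
closure: X∖int(X∖A) = X∖{p} = {q,r}
∂A = {q,r} minus {q} = {r}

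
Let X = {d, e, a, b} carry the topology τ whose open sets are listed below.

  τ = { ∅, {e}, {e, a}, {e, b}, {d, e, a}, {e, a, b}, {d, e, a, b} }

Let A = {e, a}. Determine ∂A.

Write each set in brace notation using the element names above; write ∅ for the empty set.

{d, b}

open subsets of A: ∅, {e}, {e, a}; so int(A) = {e, a}
closure: X∖int(X∖A) = X∖∅ = {d, e, a, b}
∂A = {d, e, a, b} minus {e, a} = {d, b}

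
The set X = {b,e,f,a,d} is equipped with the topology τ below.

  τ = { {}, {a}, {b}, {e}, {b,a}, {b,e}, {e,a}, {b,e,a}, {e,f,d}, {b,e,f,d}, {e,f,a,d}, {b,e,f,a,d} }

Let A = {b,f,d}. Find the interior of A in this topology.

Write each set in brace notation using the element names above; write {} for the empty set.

opens ⊆ A: {}, {b}; union → int = {b}

{b}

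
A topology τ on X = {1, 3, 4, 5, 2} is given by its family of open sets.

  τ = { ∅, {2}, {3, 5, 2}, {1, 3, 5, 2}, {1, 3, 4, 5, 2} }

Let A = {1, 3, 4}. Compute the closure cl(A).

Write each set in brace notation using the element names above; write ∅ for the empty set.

cl via duality: int({5, 2}) = {2}, so X∖{2} = {1, 3, 4, 5}

{1, 3, 4, 5}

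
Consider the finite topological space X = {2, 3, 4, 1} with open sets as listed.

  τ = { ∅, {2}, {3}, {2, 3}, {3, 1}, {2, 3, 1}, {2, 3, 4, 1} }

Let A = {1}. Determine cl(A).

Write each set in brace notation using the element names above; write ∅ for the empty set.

complement {2, 3, 4}; its interior {2, 3}; cl(A) = X∖{2, 3} = {4, 1}

{4, 1}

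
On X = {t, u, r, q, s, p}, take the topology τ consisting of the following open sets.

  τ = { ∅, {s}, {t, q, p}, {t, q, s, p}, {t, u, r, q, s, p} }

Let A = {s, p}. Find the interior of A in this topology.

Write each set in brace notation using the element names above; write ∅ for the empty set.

U open, U⊆A: ∅, {s}. int(A) = ⋃ = {s}

{s}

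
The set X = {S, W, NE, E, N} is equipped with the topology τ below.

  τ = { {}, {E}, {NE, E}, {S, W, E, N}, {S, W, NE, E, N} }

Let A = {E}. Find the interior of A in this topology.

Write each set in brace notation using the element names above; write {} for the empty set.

interior: largest open inside A is {E} (from {}, {E})

{E}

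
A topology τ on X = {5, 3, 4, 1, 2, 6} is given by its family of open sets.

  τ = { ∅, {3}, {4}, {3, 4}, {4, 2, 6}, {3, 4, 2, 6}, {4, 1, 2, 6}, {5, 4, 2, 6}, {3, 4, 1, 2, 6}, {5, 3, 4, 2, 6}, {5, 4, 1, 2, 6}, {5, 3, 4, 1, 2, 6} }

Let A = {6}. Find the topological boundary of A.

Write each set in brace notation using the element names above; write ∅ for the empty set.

opens ⊆ A: ∅; union → int = ∅
complement {5, 3, 4, 1, 2}; its interior {3, 4}; cl(A) = X∖{3, 4} = {5, 1, 2, 6}
boundary = {5, 1, 2, 6} ∖ ∅ = {5, 1, 2, 6}

{5, 1, 2, 6}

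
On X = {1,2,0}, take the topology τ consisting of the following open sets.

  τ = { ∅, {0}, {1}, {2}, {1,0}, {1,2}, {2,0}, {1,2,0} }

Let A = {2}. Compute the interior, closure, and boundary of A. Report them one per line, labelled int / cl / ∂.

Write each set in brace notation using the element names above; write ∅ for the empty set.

int(A) = {2}
cl(A)  = {2}
∂A     = ∅

opens ⊆ A: ∅, {2}; union → int = {2}
complement {1,0}; its interior {1,0}; cl(A) = X∖{1,0} = {2}
boundary = {2} ∖ {2} = ∅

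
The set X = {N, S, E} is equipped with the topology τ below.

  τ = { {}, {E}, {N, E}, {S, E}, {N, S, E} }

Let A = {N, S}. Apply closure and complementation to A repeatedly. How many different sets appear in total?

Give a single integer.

X∖A={E}, int(X∖A)={E}, hence cl(A)={N, S}
Orbit (k=closure, c=complement):
  1. A     = {N, S}
  2. cA    = {E}
  3. kcA   = {N, S, E}
  4. ckcA  = {}
(closed under both — stop)

4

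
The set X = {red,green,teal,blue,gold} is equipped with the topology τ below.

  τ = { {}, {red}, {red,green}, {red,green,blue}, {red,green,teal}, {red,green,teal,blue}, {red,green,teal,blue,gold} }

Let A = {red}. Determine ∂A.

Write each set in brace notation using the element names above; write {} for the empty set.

U open, U⊆A: {}, {red}. int(A) = ⋃ = {red}
X∖A={green,teal,blue,gold}, int(X∖A)={}, hence cl(A)={red,green,teal,blue,gold}
∂A: remove int from cl → {green,teal,blue,gold}

{green,teal,blue,gold}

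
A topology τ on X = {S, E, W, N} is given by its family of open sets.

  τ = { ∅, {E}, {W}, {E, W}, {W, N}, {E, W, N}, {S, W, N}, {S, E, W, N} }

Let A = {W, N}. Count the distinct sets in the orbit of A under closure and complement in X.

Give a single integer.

complement {S, E}; its interior {E}; cl(A) = X∖{E} = {S, W, N}
With k = closure, c = complement:
  1. A     = {W, N}
  2. kA    = {S, W, N}
  3. cA    = {S, E}
  4. ckA   = {E}
k, c of each give nothing new

4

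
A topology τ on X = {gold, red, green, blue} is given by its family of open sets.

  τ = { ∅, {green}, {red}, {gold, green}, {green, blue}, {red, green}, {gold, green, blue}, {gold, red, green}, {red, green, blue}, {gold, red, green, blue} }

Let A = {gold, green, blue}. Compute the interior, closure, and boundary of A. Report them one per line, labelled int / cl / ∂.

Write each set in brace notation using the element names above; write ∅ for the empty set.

int(A) = {gold, green, blue}
cl(A)  = {gold, green, blue}
∂A     = ∅

U open, U⊆A: ∅, {green}, {gold, green}, {green, blue}, {gold, green, blue}. int(A) = ⋃ = {gold, green, blue}
X∖A={red}, int(X∖A)={red}, hence cl(A)={gold, green, blue}
∂A: remove int from cl → ∅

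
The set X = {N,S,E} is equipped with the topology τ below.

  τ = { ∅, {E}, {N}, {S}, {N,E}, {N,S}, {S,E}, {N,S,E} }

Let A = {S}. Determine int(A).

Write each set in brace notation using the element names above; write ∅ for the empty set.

{S}

open subsets of A: ∅, {S}; so int(A) = {S}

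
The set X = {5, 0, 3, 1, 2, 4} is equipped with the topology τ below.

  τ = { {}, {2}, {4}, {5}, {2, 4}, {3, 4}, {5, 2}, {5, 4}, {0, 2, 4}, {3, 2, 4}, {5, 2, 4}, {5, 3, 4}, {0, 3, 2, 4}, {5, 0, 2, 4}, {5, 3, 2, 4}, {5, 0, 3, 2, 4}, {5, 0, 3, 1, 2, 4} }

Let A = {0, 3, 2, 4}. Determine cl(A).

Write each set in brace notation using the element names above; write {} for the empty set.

complement {5, 1}; its interior {5}; cl(A) = X∖{5} = {0, 3, 1, 2, 4}

{0, 3, 1, 2, 4}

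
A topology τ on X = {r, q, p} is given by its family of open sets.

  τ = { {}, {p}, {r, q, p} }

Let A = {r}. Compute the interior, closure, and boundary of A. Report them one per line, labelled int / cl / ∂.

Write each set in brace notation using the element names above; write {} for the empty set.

int(A) = {}
cl(A)  = {r, q}
∂A     = {r, q}

interior: largest open inside A is {} (from {})
cl via duality: int({q, p}) = {p}, so X∖{p} = {r, q}
cl∖int = {r, q}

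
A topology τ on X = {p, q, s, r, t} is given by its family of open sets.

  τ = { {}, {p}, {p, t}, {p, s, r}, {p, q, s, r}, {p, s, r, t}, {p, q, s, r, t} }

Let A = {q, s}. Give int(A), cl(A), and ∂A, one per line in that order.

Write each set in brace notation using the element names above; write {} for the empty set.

U open, U⊆A: {}. int(A) = ⋃ = {}
X∖A={p, r, t}, int(X∖A)={p, t}, hence cl(A)={q, s, r}
∂A: remove int from cl → {q, s, r}

int(A) = {}
cl(A)  = {q, s, r}
∂A     = {q, s, r}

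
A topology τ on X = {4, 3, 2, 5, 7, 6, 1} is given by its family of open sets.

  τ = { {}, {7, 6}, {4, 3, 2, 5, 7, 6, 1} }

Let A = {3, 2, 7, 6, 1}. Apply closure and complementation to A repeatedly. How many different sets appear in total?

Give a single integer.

complement {4, 5}; its interior {}; cl(A) = X∖{} = {4, 3, 2, 5, 7, 6, 1}
With k = closure, c = complement:
  1. A     = {3, 2, 7, 6, 1}
  2. kA    = {4, 3, 2, 5, 7, 6, 1}
  3. cA    = {4, 5}
  4. ckA   = {}
  5. kcA   = {4, 3, 2, 5, 1}
  6. ckcA  = {7, 6}
k, c of each give nothing new

6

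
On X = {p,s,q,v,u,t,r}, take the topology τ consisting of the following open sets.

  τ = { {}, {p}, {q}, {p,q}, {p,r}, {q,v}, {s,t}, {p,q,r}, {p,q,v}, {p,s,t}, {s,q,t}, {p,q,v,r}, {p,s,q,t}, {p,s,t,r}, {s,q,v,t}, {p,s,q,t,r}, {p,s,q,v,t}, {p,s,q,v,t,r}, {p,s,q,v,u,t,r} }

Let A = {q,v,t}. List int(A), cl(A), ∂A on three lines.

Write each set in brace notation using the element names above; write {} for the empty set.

open subsets of A: {}, {q}, {q,v}; so int(A) = {q,v}
closure: X∖int(X∖A) = X∖{p,r} = {s,q,v,u,t}
∂A = {s,q,v,u,t} minus {q,v} = {s,u,t}

int(A) = {q,v}
cl(A)  = {s,q,v,u,t}
∂A     = {s,u,t}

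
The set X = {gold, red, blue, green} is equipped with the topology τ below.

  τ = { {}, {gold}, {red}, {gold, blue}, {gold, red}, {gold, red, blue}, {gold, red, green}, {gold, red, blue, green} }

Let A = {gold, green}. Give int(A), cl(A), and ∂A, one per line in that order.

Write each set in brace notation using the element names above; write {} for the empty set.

interior: largest open inside A is {gold} (from {}, {gold})
cl via duality: int({red, blue}) = {red}, so X∖{red} = {gold, blue, green}
cl∖int = {blue, green}

int(A) = {gold}
cl(A)  = {gold, blue, green}
∂A     = {blue, green}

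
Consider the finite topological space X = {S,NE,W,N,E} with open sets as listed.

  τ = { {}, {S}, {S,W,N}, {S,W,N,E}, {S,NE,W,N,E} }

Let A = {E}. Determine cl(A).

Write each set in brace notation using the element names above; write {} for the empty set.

{NE,E}

cl via duality: int({S,NE,W,N}) = {S,W,N}, so X∖{S,W,N} = {NE,E}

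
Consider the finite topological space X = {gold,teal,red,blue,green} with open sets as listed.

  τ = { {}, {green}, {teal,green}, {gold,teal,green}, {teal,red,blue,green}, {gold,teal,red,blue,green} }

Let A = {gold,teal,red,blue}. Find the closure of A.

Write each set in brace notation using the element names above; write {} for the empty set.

cl via duality: int({green}) = {green}, so X∖{green} = {gold,teal,red,blue}

{gold,teal,red,blue}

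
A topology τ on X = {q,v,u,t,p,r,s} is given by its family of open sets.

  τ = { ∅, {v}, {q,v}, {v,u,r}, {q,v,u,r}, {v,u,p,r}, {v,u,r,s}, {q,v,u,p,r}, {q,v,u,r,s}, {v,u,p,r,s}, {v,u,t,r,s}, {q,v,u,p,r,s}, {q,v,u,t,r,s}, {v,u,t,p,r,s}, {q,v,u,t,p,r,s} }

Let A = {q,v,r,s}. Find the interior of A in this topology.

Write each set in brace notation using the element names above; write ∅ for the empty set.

{q,v}

open subsets of A: ∅, {v}, {q,v}; so int(A) = {q,v}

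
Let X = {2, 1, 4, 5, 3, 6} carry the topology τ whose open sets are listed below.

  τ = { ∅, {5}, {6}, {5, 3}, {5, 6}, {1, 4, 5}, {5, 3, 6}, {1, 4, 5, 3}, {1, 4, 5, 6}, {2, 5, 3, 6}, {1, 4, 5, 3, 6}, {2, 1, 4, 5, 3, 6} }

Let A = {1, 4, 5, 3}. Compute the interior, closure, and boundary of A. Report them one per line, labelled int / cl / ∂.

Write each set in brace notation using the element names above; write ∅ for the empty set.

opens ⊆ A: ∅, {5}, {5, 3}, {1, 4, 5}, {1, 4, 5, 3}; union → int = {1, 4, 5, 3}
complement {2, 6}; its interior {6}; cl(A) = X∖{6} = {2, 1, 4, 5, 3}
boundary = {2, 1, 4, 5, 3} ∖ {1, 4, 5, 3} = {2}

int(A) = {1, 4, 5, 3}
cl(A)  = {2, 1, 4, 5, 3}
∂A     = {2}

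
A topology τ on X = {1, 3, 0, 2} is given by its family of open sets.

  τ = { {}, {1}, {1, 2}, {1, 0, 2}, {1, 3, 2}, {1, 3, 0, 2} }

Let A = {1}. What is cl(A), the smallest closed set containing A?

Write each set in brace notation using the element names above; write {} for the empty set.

complement {3, 0, 2}; its interior {}; cl(A) = X∖{} = {1, 3, 0, 2}

{1, 3, 0, 2}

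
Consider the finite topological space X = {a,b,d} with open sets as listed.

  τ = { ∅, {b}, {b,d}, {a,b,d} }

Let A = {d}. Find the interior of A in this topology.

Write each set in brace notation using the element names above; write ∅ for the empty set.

interior: largest open inside A is ∅ (from ∅)

∅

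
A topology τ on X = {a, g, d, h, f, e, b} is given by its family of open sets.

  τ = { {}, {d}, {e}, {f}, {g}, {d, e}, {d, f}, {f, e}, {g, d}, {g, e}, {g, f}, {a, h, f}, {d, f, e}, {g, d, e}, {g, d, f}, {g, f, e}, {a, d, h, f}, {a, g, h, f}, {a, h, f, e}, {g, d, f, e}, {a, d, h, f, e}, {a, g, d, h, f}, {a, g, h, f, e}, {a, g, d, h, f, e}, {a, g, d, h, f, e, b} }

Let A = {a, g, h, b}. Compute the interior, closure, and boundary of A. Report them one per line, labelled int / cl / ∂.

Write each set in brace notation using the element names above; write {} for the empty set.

int(A) = {g}
cl(A)  = {a, g, h, b}
∂A     = {a, h, b}

U open, U⊆A: {}, {g}. int(A) = ⋃ = {g}
X∖A={d, f, e}, int(X∖A)={d, f, e}, hence cl(A)={a, g, h, b}
∂A: remove int from cl → {a, h, b}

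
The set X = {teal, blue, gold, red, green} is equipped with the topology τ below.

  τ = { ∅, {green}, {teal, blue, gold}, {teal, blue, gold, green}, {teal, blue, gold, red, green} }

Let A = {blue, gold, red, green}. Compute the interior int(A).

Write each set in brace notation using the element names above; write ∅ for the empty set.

{green}

opens ⊆ A: ∅, {green}; union → int = {green}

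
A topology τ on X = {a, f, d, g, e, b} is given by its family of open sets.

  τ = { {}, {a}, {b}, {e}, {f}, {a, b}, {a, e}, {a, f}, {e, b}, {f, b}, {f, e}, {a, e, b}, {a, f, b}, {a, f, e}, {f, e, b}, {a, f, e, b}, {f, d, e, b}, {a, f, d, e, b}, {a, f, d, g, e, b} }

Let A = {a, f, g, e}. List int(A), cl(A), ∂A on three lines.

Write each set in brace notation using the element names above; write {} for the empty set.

open subsets of A: {}, {f}, {a}, {e}, {a, f}, {a, e}, {f, e}, {a, f, e}; so int(A) = {a, f, e}
closure: X∖int(X∖A) = X∖{b} = {a, f, d, g, e}
∂A = {a, f, d, g, e} minus {a, f, e} = {d, g}

int(A) = {a, f, e}
cl(A)  = {a, f, d, g, e}
∂A     = {d, g}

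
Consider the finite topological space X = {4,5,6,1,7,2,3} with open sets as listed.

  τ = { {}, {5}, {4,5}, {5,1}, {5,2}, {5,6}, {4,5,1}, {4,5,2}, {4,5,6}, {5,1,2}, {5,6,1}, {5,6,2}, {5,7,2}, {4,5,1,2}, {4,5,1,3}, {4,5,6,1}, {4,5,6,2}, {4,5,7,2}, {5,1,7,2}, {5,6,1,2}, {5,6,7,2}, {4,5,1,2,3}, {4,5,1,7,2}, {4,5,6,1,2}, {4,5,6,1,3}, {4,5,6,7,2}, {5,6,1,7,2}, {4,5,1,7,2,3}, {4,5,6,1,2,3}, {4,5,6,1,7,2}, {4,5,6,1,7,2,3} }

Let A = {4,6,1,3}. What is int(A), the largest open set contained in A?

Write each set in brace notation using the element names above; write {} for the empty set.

{}

open subsets of A: {}; so int(A) = {}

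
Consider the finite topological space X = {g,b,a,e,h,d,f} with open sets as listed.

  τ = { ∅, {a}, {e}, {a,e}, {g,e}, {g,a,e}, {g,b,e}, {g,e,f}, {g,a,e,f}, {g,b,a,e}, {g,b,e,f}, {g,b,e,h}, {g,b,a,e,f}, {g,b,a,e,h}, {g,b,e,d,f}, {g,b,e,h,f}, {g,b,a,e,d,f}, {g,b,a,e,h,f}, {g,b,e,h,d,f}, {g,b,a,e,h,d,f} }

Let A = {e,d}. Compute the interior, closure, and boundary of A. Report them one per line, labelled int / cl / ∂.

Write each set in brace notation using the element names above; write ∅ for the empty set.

int(A) = {e}
cl(A)  = {g,b,e,h,d,f}
∂A     = {g,b,h,d,f}

U open, U⊆A: ∅, {e}. int(A) = ⋃ = {e}
X∖A={g,b,a,h,f}, int(X∖A)={a}, hence cl(A)={g,b,e,h,d,f}
∂A: remove int from cl → {g,b,h,d,f}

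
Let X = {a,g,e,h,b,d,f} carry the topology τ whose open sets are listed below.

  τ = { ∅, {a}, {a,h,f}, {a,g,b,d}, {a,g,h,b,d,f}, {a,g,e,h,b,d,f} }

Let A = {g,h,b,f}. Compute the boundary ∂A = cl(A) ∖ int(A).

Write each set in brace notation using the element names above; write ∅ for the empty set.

{g,e,h,b,d,f}

U open, U⊆A: ∅. int(A) = ⋃ = ∅
X∖A={a,e,d}, int(X∖A)={a}, hence cl(A)={g,e,h,b,d,f}
∂A: remove int from cl → {g,e,h,b,d,f}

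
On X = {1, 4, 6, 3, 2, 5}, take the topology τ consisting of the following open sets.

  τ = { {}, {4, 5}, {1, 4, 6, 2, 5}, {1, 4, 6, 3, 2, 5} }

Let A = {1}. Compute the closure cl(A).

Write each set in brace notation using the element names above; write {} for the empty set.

{1, 6, 3, 2}

closure: X∖int(X∖A) = X∖{4, 5} = {1, 6, 3, 2}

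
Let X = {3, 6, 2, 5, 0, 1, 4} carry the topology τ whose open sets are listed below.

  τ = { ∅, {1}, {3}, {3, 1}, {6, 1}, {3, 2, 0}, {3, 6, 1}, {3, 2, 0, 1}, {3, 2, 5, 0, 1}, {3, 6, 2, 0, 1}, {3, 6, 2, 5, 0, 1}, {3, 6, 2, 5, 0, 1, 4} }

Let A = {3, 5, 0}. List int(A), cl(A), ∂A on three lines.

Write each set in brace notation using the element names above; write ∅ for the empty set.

int(A) = {3}
cl(A)  = {3, 2, 5, 0, 4}
∂A     = {2, 5, 0, 4}

opens ⊆ A: ∅, {3}; union → int = {3}
complement {6, 2, 1, 4}; its interior {6, 1}; cl(A) = X∖{6, 1} = {3, 2, 5, 0, 4}
boundary = {3, 2, 5, 0, 4} ∖ {3} = {2, 5, 0, 4}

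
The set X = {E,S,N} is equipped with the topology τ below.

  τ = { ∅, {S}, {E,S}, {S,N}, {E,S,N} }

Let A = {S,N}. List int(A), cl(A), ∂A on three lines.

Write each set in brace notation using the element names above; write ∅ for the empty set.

opens ⊆ A: ∅, {S}, {S,N}; union → int = {S,N}
complement {E}; its interior ∅; cl(A) = X∖∅ = {E,S,N}
boundary = {E,S,N} ∖ {S,N} = {E}

int(A) = {S,N}
cl(A)  = {E,S,N}
∂A     = {E}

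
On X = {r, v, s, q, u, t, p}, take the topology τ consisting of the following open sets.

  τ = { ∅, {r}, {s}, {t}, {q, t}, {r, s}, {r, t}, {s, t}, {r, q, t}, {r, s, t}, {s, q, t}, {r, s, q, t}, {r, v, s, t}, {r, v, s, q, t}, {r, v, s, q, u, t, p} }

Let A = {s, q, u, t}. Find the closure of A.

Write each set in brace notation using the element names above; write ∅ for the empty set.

X∖A={r, v, p}, int(X∖A)={r}, hence cl(A)={v, s, q, u, t, p}

{v, s, q, u, t, p}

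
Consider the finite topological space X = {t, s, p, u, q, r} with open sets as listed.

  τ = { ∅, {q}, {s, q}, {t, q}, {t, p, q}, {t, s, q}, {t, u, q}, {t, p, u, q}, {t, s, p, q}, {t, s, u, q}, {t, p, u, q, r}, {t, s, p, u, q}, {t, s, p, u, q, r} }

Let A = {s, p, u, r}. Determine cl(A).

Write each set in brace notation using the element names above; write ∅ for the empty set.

{s, p, u, r}

cl via duality: int({t, q}) = {t, q}, so X∖{t, q} = {s, p, u, r}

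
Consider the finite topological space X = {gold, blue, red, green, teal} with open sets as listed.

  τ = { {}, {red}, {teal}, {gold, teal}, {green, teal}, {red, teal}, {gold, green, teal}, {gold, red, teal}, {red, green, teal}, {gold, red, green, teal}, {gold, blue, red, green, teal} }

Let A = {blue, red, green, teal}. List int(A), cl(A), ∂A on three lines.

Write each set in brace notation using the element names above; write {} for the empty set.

interior: largest open inside A is {red, green, teal} (from {}, {red}, {teal}, {red, teal}, {green, teal}, {red, green, teal})
cl via duality: int({gold}) = {}, so X∖{} = {gold, blue, red, green, teal}
cl∖int = {gold, blue}

int(A) = {red, green, teal}
cl(A)  = {gold, blue, red, green, teal}
∂A     = {gold, blue}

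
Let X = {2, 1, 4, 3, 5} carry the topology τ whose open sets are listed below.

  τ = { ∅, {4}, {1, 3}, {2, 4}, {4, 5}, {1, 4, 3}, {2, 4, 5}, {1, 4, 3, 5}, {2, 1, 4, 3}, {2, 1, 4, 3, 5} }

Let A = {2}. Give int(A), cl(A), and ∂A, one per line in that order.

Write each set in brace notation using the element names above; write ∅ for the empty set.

interior: largest open inside A is ∅ (from ∅)
cl via duality: int({1, 4, 3, 5}) = {1, 4, 3, 5}, so X∖{1, 4, 3, 5} = {2}
cl∖int = {2}

int(A) = ∅
cl(A)  = {2}
∂A     = {2}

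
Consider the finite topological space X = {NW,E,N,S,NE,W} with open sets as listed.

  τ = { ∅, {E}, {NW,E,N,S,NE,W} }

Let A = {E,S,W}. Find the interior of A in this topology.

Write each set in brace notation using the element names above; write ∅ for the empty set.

{E}

open subsets of A: ∅, {E}; so int(A) = {E}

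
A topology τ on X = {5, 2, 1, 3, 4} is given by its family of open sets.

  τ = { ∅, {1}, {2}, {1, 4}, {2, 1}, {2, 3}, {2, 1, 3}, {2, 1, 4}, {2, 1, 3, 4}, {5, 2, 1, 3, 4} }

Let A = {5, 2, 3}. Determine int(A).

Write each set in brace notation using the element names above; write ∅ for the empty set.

{2, 3}

U open, U⊆A: ∅, {2}, {2, 3}. int(A) = ⋃ = {2, 3}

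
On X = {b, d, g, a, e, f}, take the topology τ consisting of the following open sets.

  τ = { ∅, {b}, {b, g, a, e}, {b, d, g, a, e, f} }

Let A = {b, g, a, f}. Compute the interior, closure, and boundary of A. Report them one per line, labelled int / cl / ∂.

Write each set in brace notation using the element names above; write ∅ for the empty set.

int(A) = {b}
cl(A)  = {b, d, g, a, e, f}
∂A     = {d, g, a, e, f}

open subsets of A: ∅, {b}; so int(A) = {b}
closure: X∖int(X∖A) = X∖∅ = {b, d, g, a, e, f}
∂A = {b, d, g, a, e, f} minus {b} = {d, g, a, e, f}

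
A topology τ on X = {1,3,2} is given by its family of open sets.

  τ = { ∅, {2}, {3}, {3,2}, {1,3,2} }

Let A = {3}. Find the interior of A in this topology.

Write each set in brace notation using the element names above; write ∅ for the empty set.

U open, U⊆A: ∅, {3}. int(A) = ⋃ = {3}

{3}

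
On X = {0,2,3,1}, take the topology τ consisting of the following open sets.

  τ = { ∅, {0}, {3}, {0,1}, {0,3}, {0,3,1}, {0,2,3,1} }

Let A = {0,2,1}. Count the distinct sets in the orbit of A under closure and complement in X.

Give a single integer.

4

X∖A={3}, int(X∖A)={3}, hence cl(A)={0,2,1}
Orbit (k=closure, c=complement):
  1. A     = {0,2,1}
  2. cA    = {3}
  3. kcA   = {2,3}
  4. ckcA  = {0,1}
(closed under both — stop)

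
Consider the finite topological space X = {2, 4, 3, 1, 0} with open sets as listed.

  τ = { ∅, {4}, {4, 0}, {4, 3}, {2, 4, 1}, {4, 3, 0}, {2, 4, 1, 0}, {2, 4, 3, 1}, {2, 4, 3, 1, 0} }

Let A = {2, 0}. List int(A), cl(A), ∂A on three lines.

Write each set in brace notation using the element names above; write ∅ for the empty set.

interior: largest open inside A is ∅ (from ∅)
cl via duality: int({4, 3, 1}) = {4, 3}, so X∖{4, 3} = {2, 1, 0}
cl∖int = {2, 1, 0}

int(A) = ∅
cl(A)  = {2, 1, 0}
∂A     = {2, 1, 0}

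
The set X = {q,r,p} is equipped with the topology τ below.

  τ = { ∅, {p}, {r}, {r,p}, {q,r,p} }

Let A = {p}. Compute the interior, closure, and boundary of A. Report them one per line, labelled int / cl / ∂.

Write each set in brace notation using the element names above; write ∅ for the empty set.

U open, U⊆A: ∅, {p}. int(A) = ⋃ = {p}
X∖A={q,r}, int(X∖A)={r}, hence cl(A)={q,p}
∂A: remove int from cl → {q}

int(A) = {p}
cl(A)  = {q,p}
∂A     = {q}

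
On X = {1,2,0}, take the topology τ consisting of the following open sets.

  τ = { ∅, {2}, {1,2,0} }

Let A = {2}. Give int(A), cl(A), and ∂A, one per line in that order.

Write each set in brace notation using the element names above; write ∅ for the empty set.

U open, U⊆A: ∅, {2}. int(A) = ⋃ = {2}
X∖A={1,0}, int(X∖A)=∅, hence cl(A)={1,2,0}
∂A: remove int from cl → {1,0}

int(A) = {2}
cl(A)  = {1,2,0}
∂A     = {1,0}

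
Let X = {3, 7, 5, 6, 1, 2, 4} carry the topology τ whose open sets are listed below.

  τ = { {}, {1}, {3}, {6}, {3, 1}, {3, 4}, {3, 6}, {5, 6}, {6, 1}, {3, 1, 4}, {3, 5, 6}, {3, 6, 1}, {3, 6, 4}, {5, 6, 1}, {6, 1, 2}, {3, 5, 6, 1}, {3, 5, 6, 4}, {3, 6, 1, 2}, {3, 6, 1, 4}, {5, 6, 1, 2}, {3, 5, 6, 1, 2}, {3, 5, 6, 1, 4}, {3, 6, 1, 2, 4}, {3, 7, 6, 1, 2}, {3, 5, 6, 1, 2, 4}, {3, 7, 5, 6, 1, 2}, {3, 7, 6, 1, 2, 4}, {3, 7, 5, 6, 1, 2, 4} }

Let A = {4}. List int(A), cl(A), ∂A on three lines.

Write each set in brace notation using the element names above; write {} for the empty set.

interior: largest open inside A is {} (from {})
cl via duality: int({3, 7, 5, 6, 1, 2}) = {3, 7, 5, 6, 1, 2}, so X∖{3, 7, 5, 6, 1, 2} = {4}
cl∖int = {4}

int(A) = {}
cl(A)  = {4}
∂A     = {4}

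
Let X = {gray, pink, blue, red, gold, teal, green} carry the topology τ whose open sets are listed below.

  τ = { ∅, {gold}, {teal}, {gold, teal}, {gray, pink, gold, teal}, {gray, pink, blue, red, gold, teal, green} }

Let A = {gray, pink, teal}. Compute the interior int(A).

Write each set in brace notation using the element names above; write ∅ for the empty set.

interior: largest open inside A is {teal} (from ∅, {teal})

{teal}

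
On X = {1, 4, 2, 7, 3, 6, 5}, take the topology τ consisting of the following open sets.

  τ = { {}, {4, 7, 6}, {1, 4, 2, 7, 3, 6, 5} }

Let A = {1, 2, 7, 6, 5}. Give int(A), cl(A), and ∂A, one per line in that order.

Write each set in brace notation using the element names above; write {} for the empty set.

int(A) = {}
cl(A)  = {1, 4, 2, 7, 3, 6, 5}
∂A     = {1, 4, 2, 7, 3, 6, 5}

interior: largest open inside A is {} (from {})
cl via duality: int({4, 3}) = {}, so X∖{} = {1, 4, 2, 7, 3, 6, 5}
cl∖int = {1, 4, 2, 7, 3, 6, 5}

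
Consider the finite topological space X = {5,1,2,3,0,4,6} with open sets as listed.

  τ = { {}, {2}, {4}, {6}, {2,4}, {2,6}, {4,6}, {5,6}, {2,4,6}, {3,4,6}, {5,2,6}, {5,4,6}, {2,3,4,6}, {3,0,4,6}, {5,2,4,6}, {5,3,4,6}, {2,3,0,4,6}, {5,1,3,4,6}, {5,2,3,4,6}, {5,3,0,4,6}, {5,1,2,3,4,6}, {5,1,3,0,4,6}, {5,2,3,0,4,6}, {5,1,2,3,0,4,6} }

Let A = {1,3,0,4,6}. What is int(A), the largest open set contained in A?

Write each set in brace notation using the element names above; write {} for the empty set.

open subsets of A: {}, {6}, {4}, {4,6}, {3,4,6}, {3,0,4,6}; so int(A) = {3,0,4,6}

{3,0,4,6}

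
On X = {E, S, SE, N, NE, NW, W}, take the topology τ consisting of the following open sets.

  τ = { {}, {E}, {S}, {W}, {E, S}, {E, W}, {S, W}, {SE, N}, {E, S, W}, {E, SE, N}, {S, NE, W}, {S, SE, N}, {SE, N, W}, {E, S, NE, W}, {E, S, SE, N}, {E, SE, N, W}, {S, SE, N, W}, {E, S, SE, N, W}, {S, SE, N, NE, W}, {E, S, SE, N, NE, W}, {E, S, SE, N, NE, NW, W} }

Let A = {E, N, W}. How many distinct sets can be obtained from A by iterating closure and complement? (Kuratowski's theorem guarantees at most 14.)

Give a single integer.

complement {S, SE, NE, NW}; its interior {S}; cl(A) = X∖{S} = {E, SE, N, NE, NW, W}
With k = closure, c = complement:
  1. A     = {E, N, W}
  2. kA    = {E, SE, N, NE, NW, W}
  3. cA    = {S, SE, NE, NW}
  4. ckA   = {S}
  5. kcA   = {S, SE, N, NE, NW}
  6. kckA  = {S, NE, NW}
  7. ckcA  = {E, W}
  8. ckckA = {E, SE, N, W}
  9. kckcA = {E, NE, NW, W}
  10. ckckcA = {S, SE, N}
k, c of each give nothing new

10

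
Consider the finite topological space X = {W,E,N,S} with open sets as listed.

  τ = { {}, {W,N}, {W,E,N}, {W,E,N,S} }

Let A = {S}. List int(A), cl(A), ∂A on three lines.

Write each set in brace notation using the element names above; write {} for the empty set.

int(A) = {}
cl(A)  = {S}
∂A     = {S}

open subsets of A: {}; so int(A) = {}
closure: X∖int(X∖A) = X∖{W,E,N} = {S}
∂A = {S} minus {} = {S}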